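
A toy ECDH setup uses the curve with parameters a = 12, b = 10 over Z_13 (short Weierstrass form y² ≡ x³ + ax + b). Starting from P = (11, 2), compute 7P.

Double-and-add on 7 = (111)₂. Start with P = (11, 2) for the leading 1-bit.
double: tangent at (11, 2): λ = (3·11² + 12)/(2·2) ≡ 11/4. 4⁻¹ ≡ 10 (mod 13) since 4·10 = 40 ≡ 1, so λ ≡ 11·10 ≡ 6.
  x = λ² - 11 - 11 = 36 - 22 ≡ 1; y = λ·(11 - 1) - 2 ≡ 6. → (1, 6)
add P: (1, 6) + (11, 2). λ = (2 - 6)/(11 - 1) ≡ 9/10 mod 13. 10⁻¹ ≡ 4 (mod 13), so λ ≡ 10.
  x = λ² - 1 - 11 = 100 - 12 ≡ 10; y = λ·(1 - 10) - 6 ≡ 8. → (10, 8)
double: tangent at (10, 8): λ = (3·10² + 12)/(2·8) ≡ 0/3. 3⁻¹ ≡ 9 (mod 13) since 3·9 = 27 ≡ 1, so λ ≡ 0·9 ≡ 0.
  x = λ² - 10 - 10 = 0 - 20 ≡ 6; y = λ·(10 - 6) - 8 ≡ 5. → (6, 5)
add P: (6, 5) + (11, 2). λ = (2 - 5)/(11 - 6) ≡ 10/5 mod 13. 5⁻¹ ≡ 8 (mod 13) since 5·8 = 40 ≡ 1, so λ ≡ 2.
  x = λ² - 6 - 11 = 4 - 17 ≡ 0; y = λ·(6 - 0) - 5 ≡ 7. → (0, 7)

(0, 7)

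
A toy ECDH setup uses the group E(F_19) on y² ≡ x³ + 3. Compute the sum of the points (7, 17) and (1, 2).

(3, 12)

(7, 17) + (1, 2). λ = (2 - 17)/(1 - 7) ≡ 4/13 mod 19. 13⁻¹ ≡ 3 (mod 19), so λ ≡ 12.
  x = λ² - 7 - 1 = 144 - 8 ≡ 3; y = λ·(7 - 3) - 17 ≡ 12. → (3, 12)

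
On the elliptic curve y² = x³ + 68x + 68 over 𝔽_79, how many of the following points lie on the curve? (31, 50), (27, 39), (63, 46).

2

(31, 50): 50² ≡ 51, rhs ≡ 51 → on.
(27, 39): 39² ≡ 20, rhs ≡ 20 → on.
(63, 46): 46² ≡ 62, rhs ≡ 19 → off.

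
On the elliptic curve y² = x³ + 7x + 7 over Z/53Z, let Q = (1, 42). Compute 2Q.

tangent at (1, 42): λ = (3·1² + 7)/(2·42) ≡ 10/31. 31⁻¹ ≡ 12 (mod 53), so λ ≡ 10·12 ≡ 14.
  x = λ² - 1 - 1 = 196 - 2 ≡ 35; y = λ·(1 - 35) - 42 ≡ 12. → (35, 12)

(35, 12)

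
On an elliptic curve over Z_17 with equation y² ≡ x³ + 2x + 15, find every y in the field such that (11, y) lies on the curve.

x³ + 2x + 15 = 1368 ≡ 8 (mod 17).
Square roots of 8 mod 17: 5 and 12 (since 5² = 25 ≡ 8).

5, 12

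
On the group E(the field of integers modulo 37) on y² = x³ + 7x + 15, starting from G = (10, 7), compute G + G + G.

(10, 30)

Repeated addition: build up to 3G.
2G: tangent at (10, 7): λ = (3·10² + 7)/(2·7) ≡ 11/14. 14⁻¹ ≡ 8 (mod 37), so λ ≡ 11·8 ≡ 14.
  x = λ² - 10 - 10 = 196 - 20 ≡ 28; y = λ·(10 - 28) - 7 ≡ 0. → (28, 0)
3G: (28, 0) + (10, 7). λ = (7 - 0)/(10 - 28) ≡ 7/19 mod 37. 19⁻¹ ≡ 2 (mod 37), so λ ≡ 14.
  x = λ² - 28 - 10 = 196 - 38 ≡ 10; y = λ·(28 - 10) - 0 ≡ 30. → (10, 30)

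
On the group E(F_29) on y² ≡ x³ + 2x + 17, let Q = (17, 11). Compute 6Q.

Double-and-add on 6 = (110)₂. Start with Q = (17, 11) for the leading 1-bit.
double: tangent at (17, 11): λ = (3·17² + 2)/(2·11) ≡ 28/22. 22⁻¹ ≡ 4 (mod 29) since 22·4 = 88 ≡ 1, so λ ≡ 28·4 ≡ 25.
  x = λ² - 17 - 17 = 625 - 34 ≡ 11; y = λ·(17 - 11) - 11 ≡ 23. → (11, 23)
add Q: (11, 23) + (17, 11). λ = (11 - 23)/(17 - 11) ≡ 17/6 mod 29. 6⁻¹ ≡ 5 (mod 29), so λ ≡ 27.
  x = λ² - 11 - 17 = 729 - 28 ≡ 5; y = λ·(11 - 5) - 23 ≡ 23. → (5, 23)
double: tangent at (5, 23): λ = (3·5² + 2)/(2·23) ≡ 19/17. 17⁻¹ ≡ 12 (mod 29) since 17·12 = 204 ≡ 1, so λ ≡ 19·12 ≡ 25.
  x = λ² - 5 - 5 = 625 - 10 ≡ 6; y = λ·(5 - 6) - 23 ≡ 10. → (6, 10)

(6, 10)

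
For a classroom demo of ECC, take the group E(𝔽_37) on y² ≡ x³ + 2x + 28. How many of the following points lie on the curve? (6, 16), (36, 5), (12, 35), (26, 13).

(6, 16): 16² ≡ 34, rhs ≡ 34 → on.
(36, 5): 5² ≡ 25, rhs ≡ 25 → on.
(12, 35): 35² ≡ 4, rhs ≡ 4 → on.
(26, 13): 13² ≡ 21, rhs ≡ 7 → off.

3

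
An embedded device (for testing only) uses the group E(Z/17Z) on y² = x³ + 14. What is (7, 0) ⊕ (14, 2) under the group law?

(7, 0) + (14, 2). λ = (2 - 0)/(14 - 7) ≡ 2/7 mod 17. 7⁻¹ ≡ 5 (mod 17), so λ ≡ 10.
  x = λ² - 7 - 14 = 100 - 21 ≡ 11; y = λ·(7 - 11) - 0 ≡ 11. → (11, 11)

(11, 11)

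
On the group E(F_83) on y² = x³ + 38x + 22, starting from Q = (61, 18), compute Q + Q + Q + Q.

Double-and-add on 4 = (100)₂. Start with Q = (61, 18) for the leading 1-bit.
double: tangent at (61, 18): λ = (3·61² + 38)/(2·18) ≡ 79/36. 36⁻¹ ≡ 30 (mod 83) since 36·30 = 1080 ≡ 1, so λ ≡ 79·30 ≡ 46.
  x = λ² - 61 - 61 = 2116 - 122 ≡ 2; y = λ·(61 - 2) - 18 ≡ 40. → (2, 40)
double: tangent at (2, 40): λ = (3·2² + 38)/(2·40) ≡ 50/80. 80⁻¹ ≡ 55 (mod 83), so λ ≡ 50·55 ≡ 11.
  x = λ² - 2 - 2 = 121 - 4 ≡ 34; y = λ·(2 - 34) - 40 ≡ 23. → (34, 23)

(34, 23)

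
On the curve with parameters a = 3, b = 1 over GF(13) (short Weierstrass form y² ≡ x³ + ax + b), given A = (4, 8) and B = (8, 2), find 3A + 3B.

(11, 0)

First 3A:
Repeated addition: build up to 3A.
2A: tangent at (4, 8): λ = (3·4² + 3)/(2·8) ≡ 12/3. 3⁻¹ ≡ 9 (mod 13) since 3·9 = 27 ≡ 1, so λ ≡ 12·9 ≡ 4.
  x = λ² - 4 - 4 = 16 - 8 ≡ 8; y = λ·(4 - 8) - 8 ≡ 2. → (8, 2)
3A: (8, 2) + (4, 8). λ = (8 - 2)/(4 - 8) ≡ 6/9 mod 13. 9⁻¹ ≡ 3 (mod 13) since 9·3 = 27 ≡ 1, so λ ≡ 5.
  x = λ² - 8 - 4 = 25 - 12 ≡ 0; y = λ·(8 - 0) - 2 ≡ 12. → (0, 12)
3A = (0, 12).
Next 3B:
Repeated addition: build up to 3B.
2B: tangent at (8, 2): λ = (3·8² + 3)/(2·2) ≡ 0/4. 4⁻¹ ≡ 10 (mod 13), so λ ≡ 0·10 ≡ 0.
  x = λ² - 8 - 8 = 0 - 16 ≡ 10; y = λ·(8 - 10) - 2 ≡ 11. → (10, 11)
3B: (10, 11) + (8, 2). λ = (2 - 11)/(8 - 10) ≡ 4/11 mod 13. 11⁻¹ ≡ 6 (mod 13) since 11·6 = 66 ≡ 1, so λ ≡ 11.
  x = λ² - 10 - 8 = 121 - 18 ≡ 12; y = λ·(10 - 12) - 11 ≡ 6. → (12, 6)
3B = (12, 6).
Finally 3A + 3B:
(0, 12) + (12, 6). λ = (6 - 12)/(12 - 0) ≡ 7/12 mod 13. 12⁻¹ ≡ 12 (mod 13), so λ ≡ 6.
  x = λ² - 0 - 12 = 36 - 12 ≡ 11; y = λ·(0 - 11) - 12 ≡ 0. → (11, 0)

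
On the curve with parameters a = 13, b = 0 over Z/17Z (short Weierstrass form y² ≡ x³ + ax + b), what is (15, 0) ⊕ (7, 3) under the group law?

(15, 0) + (7, 3). λ = (3 - 0)/(7 - 15) ≡ 3/9 mod 17. 9⁻¹ ≡ 2 (mod 17) since 9·2 = 18 ≡ 1, so λ ≡ 6.
  x = λ² - 15 - 7 = 36 - 22 ≡ 14; y = λ·(15 - 14) - 0 ≡ 6. → (14, 6)

(14, 6)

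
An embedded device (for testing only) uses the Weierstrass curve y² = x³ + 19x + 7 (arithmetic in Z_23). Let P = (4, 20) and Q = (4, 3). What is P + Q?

O

The two points share x = 4 and their y-coordinates satisfy 20 + 3 ≡ 0 (mod 23), so they are inverses. Their sum is ∞.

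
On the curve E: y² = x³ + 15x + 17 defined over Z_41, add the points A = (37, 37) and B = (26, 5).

(40, 40)

(37, 37) + (26, 5). λ = (5 - 37)/(26 - 37) ≡ 9/30 mod 41. 30⁻¹ ≡ 26 (mod 41) since 30·26 = 780 ≡ 1, so λ ≡ 29.
  x = λ² - 37 - 26 = 841 - 63 ≡ 40; y = λ·(37 - 40) - 37 ≡ 40. → (40, 40)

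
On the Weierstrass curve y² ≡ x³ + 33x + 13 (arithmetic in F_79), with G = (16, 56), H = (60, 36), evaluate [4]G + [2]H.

(26, 44)

First 4G:
Repeated addition: build up to 4G.
2G: tangent at (16, 56): λ = (3·16² + 33)/(2·56) ≡ 11/33. 33⁻¹ ≡ 12 (mod 79), so λ ≡ 11·12 ≡ 53.
  x = λ² - 16 - 16 = 2809 - 32 ≡ 12; y = λ·(16 - 12) - 56 ≡ 77. → (12, 77)
3G: (12, 77) + (16, 56). λ = (56 - 77)/(16 - 12) ≡ 58/4 mod 79. 4⁻¹ ≡ 20 (mod 79) since 4·20 = 80 ≡ 1, so λ ≡ 54.
  x = λ² - 12 - 16 = 2916 - 28 ≡ 44; y = λ·(12 - 44) - 77 ≡ 12. → (44, 12)
4G: (44, 12) + (16, 56). λ = (56 - 12)/(16 - 44) ≡ 44/51 mod 79. 51⁻¹ ≡ 31 (mod 79) since 51·31 = 1581 ≡ 1, so λ ≡ 21.
  x = λ² - 44 - 16 = 441 - 60 ≡ 65; y = λ·(44 - 65) - 12 ≡ 21. → (65, 21)
4G = (65, 21).
Next 2H:
Repeated addition: build up to 2H.
2H: tangent at (60, 36): λ = (3·60² + 33)/(2·36) ≡ 10/72. 72⁻¹ ≡ 45 (mod 79), so λ ≡ 10·45 ≡ 55.
  x = λ² - 60 - 60 = 3025 - 120 ≡ 61; y = λ·(60 - 61) - 36 ≡ 67. → (61, 67)
2H = (61, 67).
Finally 4G + 2H:
(65, 21) + (61, 67). λ = (67 - 21)/(61 - 65) ≡ 46/75 mod 79. 75⁻¹ ≡ 59 (mod 79) since 75·59 = 4425 ≡ 1, so λ ≡ 28.
  x = λ² - 65 - 61 = 784 - 126 ≡ 26; y = λ·(65 - 26) - 21 ≡ 44. → (26, 44)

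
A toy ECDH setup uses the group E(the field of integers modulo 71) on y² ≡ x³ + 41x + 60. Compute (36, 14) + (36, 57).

O

The two points share x = 36 and their y-coordinates satisfy 14 + 57 ≡ 0 (mod 71), so they are inverses. Their sum is the point at infinity.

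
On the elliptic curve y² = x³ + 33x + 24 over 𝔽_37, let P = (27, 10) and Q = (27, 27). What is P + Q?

O

The two points share x = 27 and their y-coordinates satisfy 10 + 27 ≡ 0 (mod 37), so they are inverses. Their sum is 𝒪.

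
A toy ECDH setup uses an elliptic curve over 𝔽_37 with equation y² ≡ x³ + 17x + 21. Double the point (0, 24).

tangent at (0, 24): λ = (3·0² + 17)/(2·24) ≡ 17/11. 11⁻¹ ≡ 27 (mod 37) since 11·27 = 297 ≡ 1, so λ ≡ 17·27 ≡ 15.
  x = λ² - 0 - 0 = 225 - 0 ≡ 3; y = λ·(0 - 3) - 24 ≡ 5. → (3, 5)

(3, 5)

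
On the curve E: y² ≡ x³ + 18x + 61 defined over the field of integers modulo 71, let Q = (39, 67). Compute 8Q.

(19, 37)

Double-and-add on 8 = (1000)₂. Start with Q = (39, 67) for the leading 1-bit.
double: tangent at (39, 67): λ = (3·39² + 18)/(2·67) ≡ 37/63. 63⁻¹ ≡ 62 (mod 71) since 63·62 = 3906 ≡ 1, so λ ≡ 37·62 ≡ 22.
  x = λ² - 39 - 39 = 484 - 78 ≡ 51; y = λ·(39 - 51) - 67 ≡ 24. → (51, 24)
double: tangent at (51, 24): λ = (3·51² + 18)/(2·24) ≡ 11/48. 48⁻¹ ≡ 37 (mod 71), so λ ≡ 11·37 ≡ 52.
  x = λ² - 51 - 51 = 2704 - 102 ≡ 46; y = λ·(51 - 46) - 24 ≡ 23. → (46, 23)
double: tangent at (46, 23): λ = (3·46² + 18)/(2·23) ≡ 47/46. 46⁻¹ ≡ 17 (mod 71), so λ ≡ 47·17 ≡ 18.
  x = λ² - 46 - 46 = 324 - 92 ≡ 19; y = λ·(46 - 19) - 23 ≡ 37. → (19, 37)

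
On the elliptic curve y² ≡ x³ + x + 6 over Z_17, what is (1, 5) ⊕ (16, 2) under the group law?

(1, 5) + (16, 2). λ = (2 - 5)/(16 - 1) ≡ 14/15 mod 17. 15⁻¹ ≡ 8 (mod 17) since 15·8 = 120 ≡ 1, so λ ≡ 10.
  x = λ² - 1 - 16 = 100 - 17 ≡ 15; y = λ·(1 - 15) - 5 ≡ 8. → (15, 8)

(15, 8)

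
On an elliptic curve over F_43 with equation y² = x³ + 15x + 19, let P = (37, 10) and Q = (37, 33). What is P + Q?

O

The two points share x = 37 and their y-coordinates satisfy 10 + 33 ≡ 0 (mod 43), so they are inverses. Their sum is the point at infinity.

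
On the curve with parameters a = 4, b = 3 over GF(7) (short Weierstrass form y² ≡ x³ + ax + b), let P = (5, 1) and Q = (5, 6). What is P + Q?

The two points share x = 5 and their y-coordinates satisfy 1 + 6 ≡ 0 (mod 7), so they are inverses. Their sum is O.

O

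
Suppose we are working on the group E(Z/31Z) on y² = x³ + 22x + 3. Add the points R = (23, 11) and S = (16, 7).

(23, 11) + (16, 7). λ = (7 - 11)/(16 - 23) ≡ 27/24 mod 31. 24⁻¹ ≡ 22 (mod 31) since 24·22 = 528 ≡ 1, so λ ≡ 5.
  x = λ² - 23 - 16 = 25 - 39 ≡ 17; y = λ·(23 - 17) - 11 ≡ 19. → (17, 19)

(17, 19)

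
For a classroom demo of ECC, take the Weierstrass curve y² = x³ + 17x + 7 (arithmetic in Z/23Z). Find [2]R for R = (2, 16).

(22, 9)

tangent at (2, 16): λ = (3·2² + 17)/(2·16) ≡ 6/9. 9⁻¹ ≡ 18 (mod 23) since 9·18 = 162 ≡ 1, so λ ≡ 6·18 ≡ 16.
  x = λ² - 2 - 2 = 256 - 4 ≡ 22; y = λ·(2 - 22) - 16 ≡ 9. → (22, 9)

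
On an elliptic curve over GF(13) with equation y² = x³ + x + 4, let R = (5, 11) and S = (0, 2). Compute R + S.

(5, 11) + (0, 2). λ = (2 - 11)/(0 - 5) ≡ 4/8 mod 13. 8⁻¹ ≡ 5 (mod 13), so λ ≡ 7.
  x = λ² - 5 - 0 = 49 - 5 ≡ 5; y = λ·(5 - 5) - 11 ≡ 2. → (5, 2)

(5, 2)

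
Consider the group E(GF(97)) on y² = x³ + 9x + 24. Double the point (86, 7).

tangent at (86, 7): λ = (3·86² + 9)/(2·7) ≡ 81/14. 14⁻¹ ≡ 7 (mod 97), so λ ≡ 81·7 ≡ 82.
  x = λ² - 86 - 86 = 6724 - 172 ≡ 53; y = λ·(86 - 53) - 7 ≡ 80. → (53, 80)

(53, 80)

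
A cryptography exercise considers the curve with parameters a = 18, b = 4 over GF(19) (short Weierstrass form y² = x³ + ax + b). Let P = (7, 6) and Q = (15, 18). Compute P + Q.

(7, 6) + (15, 18). λ = (18 - 6)/(15 - 7) ≡ 12/8 mod 19. 8⁻¹ ≡ 12 (mod 19) since 8·12 = 96 ≡ 1, so λ ≡ 11.
  x = λ² - 7 - 15 = 121 - 22 ≡ 4; y = λ·(7 - 4) - 6 ≡ 8. → (4, 8)

(4, 8)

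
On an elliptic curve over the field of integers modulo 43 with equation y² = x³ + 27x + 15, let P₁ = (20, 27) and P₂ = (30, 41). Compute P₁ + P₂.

(20, 27) + (30, 41). λ = (41 - 27)/(30 - 20) ≡ 14/10 mod 43. 10⁻¹ ≡ 13 (mod 43) since 10·13 = 130 ≡ 1, so λ ≡ 10.
  x = λ² - 20 - 30 = 100 - 50 ≡ 7; y = λ·(20 - 7) - 27 ≡ 17. → (7, 17)

(7, 17)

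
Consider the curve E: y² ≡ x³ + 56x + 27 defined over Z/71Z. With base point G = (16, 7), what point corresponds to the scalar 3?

(14, 17)

Repeated addition: build up to 3G.
2G: tangent at (16, 7): λ = (3·16² + 56)/(2·7) ≡ 43/14. 14⁻¹ ≡ 66 (mod 71), so λ ≡ 43·66 ≡ 69.
  x = λ² - 16 - 16 = 4761 - 32 ≡ 43; y = λ·(16 - 43) - 7 ≡ 47. → (43, 47)
3G: (43, 47) + (16, 7). λ = (7 - 47)/(16 - 43) ≡ 31/44 mod 71. 44⁻¹ ≡ 21 (mod 71) since 44·21 = 924 ≡ 1, so λ ≡ 12.
  x = λ² - 43 - 16 = 144 - 59 ≡ 14; y = λ·(43 - 14) - 47 ≡ 17. → (14, 17)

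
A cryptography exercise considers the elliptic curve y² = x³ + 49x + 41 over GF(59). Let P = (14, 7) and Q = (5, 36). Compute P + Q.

(14, 7) + (5, 36). λ = (36 - 7)/(5 - 14) ≡ 29/50 mod 59. 50⁻¹ ≡ 13 (mod 59) since 50·13 = 650 ≡ 1, so λ ≡ 23.
  x = λ² - 14 - 5 = 529 - 19 ≡ 38; y = λ·(14 - 38) - 7 ≡ 31. → (38, 31)

(38, 31)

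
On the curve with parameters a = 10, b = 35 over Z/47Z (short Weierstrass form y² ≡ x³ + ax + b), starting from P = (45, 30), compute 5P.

Double-and-add on 5 = (101)₂. Start with P = (45, 30) for the leading 1-bit.
double: tangent at (45, 30): λ = (3·45² + 10)/(2·30) ≡ 22/13. 13⁻¹ ≡ 29 (mod 47) since 13·29 = 377 ≡ 1, so λ ≡ 22·29 ≡ 27.
  x = λ² - 45 - 45 = 729 - 90 ≡ 28; y = λ·(45 - 28) - 30 ≡ 6. → (28, 6)
double: tangent at (28, 6): λ = (3·28² + 10)/(2·6) ≡ 12/12. 12⁻¹ ≡ 4 (mod 47), so λ ≡ 12·4 ≡ 1.
  x = λ² - 28 - 28 = 1 - 56 ≡ 39; y = λ·(28 - 39) - 6 ≡ 30. → (39, 30)
add P: (39, 30) + (45, 30). λ = (30 - 30)/(45 - 39) ≡ 0/6 mod 47. 6⁻¹ ≡ 8 (mod 47) since 6·8 = 48 ≡ 1, so λ ≡ 0.
  x = λ² - 39 - 45 = 0 - 84 ≡ 10; y = λ·(39 - 10) - 30 ≡ 17. → (10, 17)

(10, 17)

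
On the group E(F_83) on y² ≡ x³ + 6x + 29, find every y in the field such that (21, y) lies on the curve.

x³ + 6x + 29 = 9416 ≡ 37 (mod 83).
Square roots of 37 mod 83: 28 and 55 (since 28² = 784 ≡ 37).

28, 55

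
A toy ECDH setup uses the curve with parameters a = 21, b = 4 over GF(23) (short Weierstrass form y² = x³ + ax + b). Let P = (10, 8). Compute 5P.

Double-and-add on 5 = (101)₂. Start with P = (10, 8) for the leading 1-bit.
double: tangent at (10, 8): λ = (3·10² + 21)/(2·8) ≡ 22/16. 16⁻¹ ≡ 13 (mod 23), so λ ≡ 22·13 ≡ 10.
  x = λ² - 10 - 10 = 100 - 20 ≡ 11; y = λ·(10 - 11) - 8 ≡ 5. → (11, 5)
double: tangent at (11, 5): λ = (3·11² + 21)/(2·5) ≡ 16/10. 10⁻¹ ≡ 7 (mod 23) since 10·7 = 70 ≡ 1, so λ ≡ 16·7 ≡ 20.
  x = λ² - 11 - 11 = 400 - 22 ≡ 10; y = λ·(11 - 10) - 5 ≡ 15. → (10, 15)
add P: (10, 15) + (10, 8): same x and y₁ ≡ -y₂, so the sum is ∞.

O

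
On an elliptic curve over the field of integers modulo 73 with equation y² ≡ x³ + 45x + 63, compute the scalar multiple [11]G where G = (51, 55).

Repeated addition: build up to 11G.
2G: tangent at (51, 55): λ = (3·51² + 45)/(2·55) ≡ 37/37. 37⁻¹ ≡ 2 (mod 73), so λ ≡ 37·2 ≡ 1.
  x = λ² - 51 - 51 = 1 - 102 ≡ 45; y = λ·(51 - 45) - 55 ≡ 24. → (45, 24)
3G: (45, 24) + (51, 55). λ = (55 - 24)/(51 - 45) ≡ 31/6 mod 73. 6⁻¹ ≡ 61 (mod 73) since 6·61 = 366 ≡ 1, so λ ≡ 66.
  x = λ² - 45 - 51 = 4356 - 96 ≡ 26; y = λ·(45 - 26) - 24 ≡ 62. → (26, 62)
4G: (26, 62) + (51, 55). λ = (55 - 62)/(51 - 26) ≡ 66/25 mod 73. 25⁻¹ ≡ 38 (mod 73), so λ ≡ 26.
  x = λ² - 26 - 51 = 676 - 77 ≡ 15; y = λ·(26 - 15) - 62 ≡ 5. → (15, 5)
5G: (15, 5) + (51, 55). λ = (55 - 5)/(51 - 15) ≡ 50/36 mod 73. 36⁻¹ ≡ 71 (mod 73), so λ ≡ 46.
  x = λ² - 15 - 51 = 2116 - 66 ≡ 6; y = λ·(15 - 6) - 5 ≡ 44. → (6, 44)
6G: (6, 44) + (51, 55). λ = (55 - 44)/(51 - 6) ≡ 11/45 mod 73. 45⁻¹ ≡ 13 (mod 73), so λ ≡ 70.
  x = λ² - 6 - 51 = 4900 - 57 ≡ 25; y = λ·(6 - 25) - 44 ≡ 13. → (25, 13)
7G: (25, 13) + (51, 55). λ = (55 - 13)/(51 - 25) ≡ 42/26 mod 73. 26⁻¹ ≡ 59 (mod 73), so λ ≡ 69.
  x = λ² - 25 - 51 = 4761 - 76 ≡ 13; y = λ·(25 - 13) - 13 ≡ 12. → (13, 12)
8G: (13, 12) + (51, 55). λ = (55 - 12)/(51 - 13) ≡ 43/38 mod 73. 38⁻¹ ≡ 25 (mod 73), so λ ≡ 53.
  x = λ² - 13 - 51 = 2809 - 64 ≡ 44; y = λ·(13 - 44) - 12 ≡ 24. → (44, 24)
9G: (44, 24) + (51, 55). λ = (55 - 24)/(51 - 44) ≡ 31/7 mod 73. 7⁻¹ ≡ 21 (mod 73), so λ ≡ 67.
  x = λ² - 44 - 51 = 4489 - 95 ≡ 14; y = λ·(44 - 14) - 24 ≡ 15. → (14, 15)
10G: (14, 15) + (51, 55). λ = (55 - 15)/(51 - 14) ≡ 40/37 mod 73. 37⁻¹ ≡ 2 (mod 73) since 37·2 = 74 ≡ 1, so λ ≡ 7.
  x = λ² - 14 - 51 = 49 - 65 ≡ 57; y = λ·(14 - 57) - 15 ≡ 49. → (57, 49)
11G: (57, 49) + (51, 55). λ = (55 - 49)/(51 - 57) ≡ 6/67 mod 73. 67⁻¹ ≡ 12 (mod 73), so λ ≡ 72.
  x = λ² - 57 - 51 = 5184 - 108 ≡ 39; y = λ·(57 - 39) - 49 ≡ 6. → (39, 6)

(39, 6)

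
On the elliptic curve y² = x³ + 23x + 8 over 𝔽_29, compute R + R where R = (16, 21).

(19, 24)

tangent at (16, 21): λ = (3·16² + 23)/(2·21) ≡ 8/13. 13⁻¹ ≡ 9 (mod 29), so λ ≡ 8·9 ≡ 14.
  x = λ² - 16 - 16 = 196 - 32 ≡ 19; y = λ·(16 - 19) - 21 ≡ 24. → (19, 24)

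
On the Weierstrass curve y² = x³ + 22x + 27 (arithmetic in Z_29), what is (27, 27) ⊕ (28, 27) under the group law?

(3, 2)

(27, 27) + (28, 27). λ = (27 - 27)/(28 - 27) ≡ 0/1 mod 29. 1⁻¹ ≡ 1 (mod 29), so λ ≡ 0.
  x = λ² - 27 - 28 = 0 - 55 ≡ 3; y = λ·(27 - 3) - 27 ≡ 2. → (3, 2)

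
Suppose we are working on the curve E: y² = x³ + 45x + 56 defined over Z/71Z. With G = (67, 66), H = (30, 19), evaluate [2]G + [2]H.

(30, 52)

First 2G:
Repeated addition: build up to 2G.
2G: tangent at (67, 66): λ = (3·67² + 45)/(2·66) ≡ 22/61. 61⁻¹ ≡ 7 (mod 71) since 61·7 = 427 ≡ 1, so λ ≡ 22·7 ≡ 12.
  x = λ² - 67 - 67 = 144 - 134 ≡ 10; y = λ·(67 - 10) - 66 ≡ 50. → (10, 50)
2G = (10, 50).
Next 2H:
Repeated addition: build up to 2H.
2H: tangent at (30, 19): λ = (3·30² + 45)/(2·19) ≡ 47/38. 38⁻¹ ≡ 43 (mod 71), so λ ≡ 47·43 ≡ 33.
  x = λ² - 30 - 30 = 1089 - 60 ≡ 35; y = λ·(30 - 35) - 19 ≡ 29. → (35, 29)
2H = (35, 29).
Finally 2G + 2H:
(10, 50) + (35, 29). λ = (29 - 50)/(35 - 10) ≡ 50/25 mod 71. 25⁻¹ ≡ 54 (mod 71), so λ ≡ 2.
  x = λ² - 10 - 35 = 4 - 45 ≡ 30; y = λ·(10 - 30) - 50 ≡ 52. → (30, 52)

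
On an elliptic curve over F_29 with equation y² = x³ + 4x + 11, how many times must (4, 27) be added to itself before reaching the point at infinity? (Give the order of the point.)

2P: tangent at (4, 27): λ = (3·4² + 4)/(2·27) ≡ 23/25. 25⁻¹ ≡ 7 (mod 29) since 25·7 = 175 ≡ 1, so λ ≡ 23·7 ≡ 16.
  x = λ² - 4 - 4 = 256 - 8 ≡ 16; y = λ·(4 - 16) - 27 ≡ 13. → (16, 13)
3P: (16, 13) + (4, 27). λ = (27 - 13)/(4 - 16) ≡ 14/17 mod 29. 17⁻¹ ≡ 12 (mod 29), so λ ≡ 23.
  x = λ² - 16 - 4 = 529 - 20 ≡ 16; y = λ·(16 - 16) - 13 ≡ 16. → (16, 16)
4P: (16, 16) + (4, 27). λ = (27 - 16)/(4 - 16) ≡ 11/17 mod 29. 17⁻¹ ≡ 12 (mod 29), so λ ≡ 16.
  x = λ² - 16 - 4 = 256 - 20 ≡ 4; y = λ·(16 - 4) - 16 ≡ 2. → (4, 2)
5P: (4, 2) + (4, 27): same x and y₁ ≡ -y₂, so the sum is the point at infinity.
5P = the point at infinity, so the order is 5.

5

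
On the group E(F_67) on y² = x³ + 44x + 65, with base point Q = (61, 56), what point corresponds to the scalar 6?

Double-and-add on 6 = (110)₂. Start with Q = (61, 56) for the leading 1-bit.
double: tangent at (61, 56): λ = (3·61² + 44)/(2·56) ≡ 18/45. 45⁻¹ ≡ 3 (mod 67), so λ ≡ 18·3 ≡ 54.
  x = λ² - 61 - 61 = 2916 - 122 ≡ 47; y = λ·(61 - 47) - 56 ≡ 30. → (47, 30)
add Q: (47, 30) + (61, 56). λ = (56 - 30)/(61 - 47) ≡ 26/14 mod 67. 14⁻¹ ≡ 24 (mod 67) since 14·24 = 336 ≡ 1, so λ ≡ 21.
  x = λ² - 47 - 61 = 441 - 108 ≡ 65; y = λ·(47 - 65) - 30 ≡ 61. → (65, 61)
double: tangent at (65, 61): λ = (3·65² + 44)/(2·61) ≡ 56/55. 55⁻¹ ≡ 39 (mod 67) since 55·39 = 2145 ≡ 1, so λ ≡ 56·39 ≡ 40.
  x = λ² - 65 - 65 = 1600 - 130 ≡ 63; y = λ·(65 - 63) - 61 ≡ 19. → (63, 19)

(63, 19)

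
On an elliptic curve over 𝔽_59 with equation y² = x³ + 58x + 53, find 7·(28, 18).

Write P = (28, 18).
Repeated addition: build up to 7P.
2P: tangent at (28, 18): λ = (3·28² + 58)/(2·18) ≡ 50/36. 36⁻¹ ≡ 41 (mod 59), so λ ≡ 50·41 ≡ 44.
  x = λ² - 28 - 28 = 1936 - 56 ≡ 51; y = λ·(28 - 51) - 18 ≡ 32. → (51, 32)
3P: (51, 32) + (28, 18). λ = (18 - 32)/(28 - 51) ≡ 45/36 mod 59. 36⁻¹ ≡ 41 (mod 59), so λ ≡ 16.
  x = λ² - 51 - 28 = 256 - 79 ≡ 0; y = λ·(51 - 0) - 32 ≡ 17. → (0, 17)
4P: (0, 17) + (28, 18). λ = (18 - 17)/(28 - 0) ≡ 1/28 mod 59. 28⁻¹ ≡ 19 (mod 59), so λ ≡ 19.
  x = λ² - 0 - 28 = 361 - 28 ≡ 38; y = λ·(0 - 38) - 17 ≡ 28. → (38, 28)
5P: (38, 28) + (28, 18). λ = (18 - 28)/(28 - 38) ≡ 49/49 mod 59. 49⁻¹ ≡ 53 (mod 59), so λ ≡ 1.
  x = λ² - 38 - 28 = 1 - 66 ≡ 53; y = λ·(38 - 53) - 28 ≡ 16. → (53, 16)
6P: (53, 16) + (28, 18). λ = (18 - 16)/(28 - 53) ≡ 2/34 mod 59. 34⁻¹ ≡ 33 (mod 59), so λ ≡ 7.
  x = λ² - 53 - 28 = 49 - 81 ≡ 27; y = λ·(53 - 27) - 16 ≡ 48. → (27, 48)
7P: (27, 48) + (28, 18). λ = (18 - 48)/(28 - 27) ≡ 29/1 mod 59. 1⁻¹ ≡ 1 (mod 59) since 1·1 = 1 ≡ 1, so λ ≡ 29.
  x = λ² - 27 - 28 = 841 - 55 ≡ 19; y = λ·(27 - 19) - 48 ≡ 7. → (19, 7)

(19, 7)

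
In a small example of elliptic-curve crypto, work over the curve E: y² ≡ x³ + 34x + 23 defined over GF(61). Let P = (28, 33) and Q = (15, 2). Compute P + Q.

(6, 57)

(28, 33) + (15, 2). λ = (2 - 33)/(15 - 28) ≡ 30/48 mod 61. 48⁻¹ ≡ 14 (mod 61), so λ ≡ 54.
  x = λ² - 28 - 15 = 2916 - 43 ≡ 6; y = λ·(28 - 6) - 33 ≡ 57. → (6, 57)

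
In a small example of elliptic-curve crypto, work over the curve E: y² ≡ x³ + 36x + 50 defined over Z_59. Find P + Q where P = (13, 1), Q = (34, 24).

(13, 1) + (34, 24). λ = (24 - 1)/(34 - 13) ≡ 23/21 mod 59. 21⁻¹ ≡ 45 (mod 59), so λ ≡ 32.
  x = λ² - 13 - 34 = 1024 - 47 ≡ 33; y = λ·(13 - 33) - 1 ≡ 8. → (33, 8)

(33, 8)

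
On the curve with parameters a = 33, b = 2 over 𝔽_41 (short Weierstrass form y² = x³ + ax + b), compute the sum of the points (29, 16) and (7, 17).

(10, 26)

(29, 16) + (7, 17). λ = (17 - 16)/(7 - 29) ≡ 1/19 mod 41. 19⁻¹ ≡ 13 (mod 41) since 19·13 = 247 ≡ 1, so λ ≡ 13.
  x = λ² - 29 - 7 = 169 - 36 ≡ 10; y = λ·(29 - 10) - 16 ≡ 26. → (10, 26)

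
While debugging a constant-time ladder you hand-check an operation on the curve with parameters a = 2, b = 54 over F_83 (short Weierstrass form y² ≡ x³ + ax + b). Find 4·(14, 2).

Write P = (14, 2).
Double-and-add on 4 = (100)₂. Start with P = (14, 2) for the leading 1-bit.
double: tangent at (14, 2): λ = (3·14² + 2)/(2·2) ≡ 9/4. 4⁻¹ ≡ 21 (mod 83), so λ ≡ 9·21 ≡ 23.
  x = λ² - 14 - 14 = 529 - 28 ≡ 3; y = λ·(14 - 3) - 2 ≡ 2. → (3, 2)
double: tangent at (3, 2): λ = (3·3² + 2)/(2·2) ≡ 29/4. 4⁻¹ ≡ 21 (mod 83) since 4·21 = 84 ≡ 1, so λ ≡ 29·21 ≡ 28.
  x = λ² - 3 - 3 = 784 - 6 ≡ 31; y = λ·(3 - 31) - 2 ≡ 44. → (31, 44)

(31, 44)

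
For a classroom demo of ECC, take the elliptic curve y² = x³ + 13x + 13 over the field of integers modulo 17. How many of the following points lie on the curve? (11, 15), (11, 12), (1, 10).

1

(11, 15): 15² ≡ 4, rhs ≡ 8 → off.
(11, 12): 12² ≡ 8, rhs ≡ 8 → on.
(1, 10): 10² ≡ 15, rhs ≡ 10 → off.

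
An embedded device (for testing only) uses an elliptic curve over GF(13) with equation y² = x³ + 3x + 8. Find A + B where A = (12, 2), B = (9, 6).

(1, 5)

(12, 2) + (9, 6). λ = (6 - 2)/(9 - 12) ≡ 4/10 mod 13. 10⁻¹ ≡ 4 (mod 13), so λ ≡ 3.
  x = λ² - 12 - 9 = 9 - 21 ≡ 1; y = λ·(12 - 1) - 2 ≡ 5. → (1, 5)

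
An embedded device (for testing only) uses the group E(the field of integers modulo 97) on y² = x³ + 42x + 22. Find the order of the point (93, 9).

4

2P: tangent at (93, 9): λ = (3·93² + 42)/(2·9) ≡ 90/18. 18⁻¹ ≡ 27 (mod 97), so λ ≡ 90·27 ≡ 5.
  x = λ² - 93 - 93 = 25 - 186 ≡ 33; y = λ·(93 - 33) - 9 ≡ 0. → (33, 0)
3P: (33, 0) + (93, 9). λ = (9 - 0)/(93 - 33) ≡ 9/60 mod 97. 60⁻¹ ≡ 76 (mod 97), so λ ≡ 5.
  x = λ² - 33 - 93 = 25 - 126 ≡ 93; y = λ·(33 - 93) - 0 ≡ 88. → (93, 88)
4P: (93, 88) + (93, 9): same x and y₁ ≡ -y₂, so the sum is the point at infinity.
4P = the point at infinity, so the order is 4.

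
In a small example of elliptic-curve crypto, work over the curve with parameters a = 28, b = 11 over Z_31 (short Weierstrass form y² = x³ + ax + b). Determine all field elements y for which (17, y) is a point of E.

x³ + 28x + 11 = 5400 ≡ 6 (mod 31).
6 is a non-residue mod 31; no y exists.

none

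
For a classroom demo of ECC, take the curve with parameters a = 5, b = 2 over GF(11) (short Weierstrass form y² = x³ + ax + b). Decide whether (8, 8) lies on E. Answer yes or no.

y² = 8² ≡ 9; x³ + 5x + 2 = 554 ≡ 4 (mod 11). 9 ≠ 4.

no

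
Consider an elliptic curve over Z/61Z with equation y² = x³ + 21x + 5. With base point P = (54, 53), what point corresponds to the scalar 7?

Repeated addition: build up to 7P.
2P: tangent at (54, 53): λ = (3·54² + 21)/(2·53) ≡ 46/45. 45⁻¹ ≡ 19 (mod 61) since 45·19 = 855 ≡ 1, so λ ≡ 46·19 ≡ 20.
  x = λ² - 54 - 54 = 400 - 108 ≡ 48; y = λ·(54 - 48) - 53 ≡ 6. → (48, 6)
3P: (48, 6) + (54, 53). λ = (53 - 6)/(54 - 48) ≡ 47/6 mod 61. 6⁻¹ ≡ 51 (mod 61) since 6·51 = 306 ≡ 1, so λ ≡ 18.
  x = λ² - 48 - 54 = 324 - 102 ≡ 39; y = λ·(48 - 39) - 6 ≡ 34. → (39, 34)
4P: (39, 34) + (54, 53). λ = (53 - 34)/(54 - 39) ≡ 19/15 mod 61. 15⁻¹ ≡ 57 (mod 61) since 15·57 = 855 ≡ 1, so λ ≡ 46.
  x = λ² - 39 - 54 = 2116 - 93 ≡ 10; y = λ·(39 - 10) - 34 ≡ 19. → (10, 19)
5P: (10, 19) + (54, 53). λ = (53 - 19)/(54 - 10) ≡ 34/44 mod 61. 44⁻¹ ≡ 43 (mod 61), so λ ≡ 59.
  x = λ² - 10 - 54 = 3481 - 64 ≡ 1; y = λ·(10 - 1) - 19 ≡ 24. → (1, 24)
6P: (1, 24) + (54, 53). λ = (53 - 24)/(54 - 1) ≡ 29/53 mod 61. 53⁻¹ ≡ 38 (mod 61) since 53·38 = 2014 ≡ 1, so λ ≡ 4.
  x = λ² - 1 - 54 = 16 - 55 ≡ 22; y = λ·(1 - 22) - 24 ≡ 14. → (22, 14)
7P: (22, 14) + (54, 53). λ = (53 - 14)/(54 - 22) ≡ 39/32 mod 61. 32⁻¹ ≡ 21 (mod 61), so λ ≡ 26.
  x = λ² - 22 - 54 = 676 - 76 ≡ 51; y = λ·(22 - 51) - 14 ≡ 25. → (51, 25)

(51, 25)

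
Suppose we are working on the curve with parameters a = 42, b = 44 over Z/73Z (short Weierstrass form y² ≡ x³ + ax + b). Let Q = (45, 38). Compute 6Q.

Repeated addition: build up to 6Q.
2Q: tangent at (45, 38): λ = (3·45² + 42)/(2·38) ≡ 58/3. 3⁻¹ ≡ 49 (mod 73), so λ ≡ 58·49 ≡ 68.
  x = λ² - 45 - 45 = 4624 - 90 ≡ 8; y = λ·(45 - 8) - 38 ≡ 69. → (8, 69)
3Q: (8, 69) + (45, 38). λ = (38 - 69)/(45 - 8) ≡ 42/37 mod 73. 37⁻¹ ≡ 2 (mod 73), so λ ≡ 11.
  x = λ² - 8 - 45 = 121 - 53 ≡ 68; y = λ·(8 - 68) - 69 ≡ 1. → (68, 1)
4Q: (68, 1) + (45, 38). λ = (38 - 1)/(45 - 68) ≡ 37/50 mod 73. 50⁻¹ ≡ 19 (mod 73), so λ ≡ 46.
  x = λ² - 68 - 45 = 2116 - 113 ≡ 32; y = λ·(68 - 32) - 1 ≡ 49. → (32, 49)
5Q: (32, 49) + (45, 38). λ = (38 - 49)/(45 - 32) ≡ 62/13 mod 73. 13⁻¹ ≡ 45 (mod 73), so λ ≡ 16.
  x = λ² - 32 - 45 = 256 - 77 ≡ 33; y = λ·(32 - 33) - 49 ≡ 8. → (33, 8)
6Q: (33, 8) + (45, 38). λ = (38 - 8)/(45 - 33) ≡ 30/12 mod 73. 12⁻¹ ≡ 67 (mod 73) since 12·67 = 804 ≡ 1, so λ ≡ 39.
  x = λ² - 33 - 45 = 1521 - 78 ≡ 56; y = λ·(33 - 56) - 8 ≡ 44. → (56, 44)

(56, 44)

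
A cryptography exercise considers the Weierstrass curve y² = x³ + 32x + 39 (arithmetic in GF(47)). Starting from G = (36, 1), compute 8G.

Repeated addition: build up to 8G.
2G: tangent at (36, 1): λ = (3·36² + 32)/(2·1) ≡ 19/2. 2⁻¹ ≡ 24 (mod 47) since 2·24 = 48 ≡ 1, so λ ≡ 19·24 ≡ 33.
  x = λ² - 36 - 36 = 1089 - 72 ≡ 30; y = λ·(36 - 30) - 1 ≡ 9. → (30, 9)
3G: (30, 9) + (36, 1). λ = (1 - 9)/(36 - 30) ≡ 39/6 mod 47. 6⁻¹ ≡ 8 (mod 47), so λ ≡ 30.
  x = λ² - 30 - 36 = 900 - 66 ≡ 35; y = λ·(30 - 35) - 9 ≡ 29. → (35, 29)
4G: (35, 29) + (36, 1). λ = (1 - 29)/(36 - 35) ≡ 19/1 mod 47. 1⁻¹ ≡ 1 (mod 47) since 1·1 = 1 ≡ 1, so λ ≡ 19.
  x = λ² - 35 - 36 = 361 - 71 ≡ 8; y = λ·(35 - 8) - 29 ≡ 14. → (8, 14)
5G: (8, 14) + (36, 1). λ = (1 - 14)/(36 - 8) ≡ 34/28 mod 47. 28⁻¹ ≡ 42 (mod 47), so λ ≡ 18.
  x = λ² - 8 - 36 = 324 - 44 ≡ 45; y = λ·(8 - 45) - 14 ≡ 25. → (45, 25)
6G: (45, 25) + (36, 1). λ = (1 - 25)/(36 - 45) ≡ 23/38 mod 47. 38⁻¹ ≡ 26 (mod 47) since 38·26 = 988 ≡ 1, so λ ≡ 34.
  x = λ² - 45 - 36 = 1156 - 81 ≡ 41; y = λ·(45 - 41) - 25 ≡ 17. → (41, 17)
7G: (41, 17) + (36, 1). λ = (1 - 17)/(36 - 41) ≡ 31/42 mod 47. 42⁻¹ ≡ 28 (mod 47), so λ ≡ 22.
  x = λ² - 41 - 36 = 484 - 77 ≡ 31; y = λ·(41 - 31) - 17 ≡ 15. → (31, 15)
8G: (31, 15) + (36, 1). λ = (1 - 15)/(36 - 31) ≡ 33/5 mod 47. 5⁻¹ ≡ 19 (mod 47), so λ ≡ 16.
  x = λ² - 31 - 36 = 256 - 67 ≡ 1; y = λ·(31 - 1) - 15 ≡ 42. → (1, 42)

(1, 42)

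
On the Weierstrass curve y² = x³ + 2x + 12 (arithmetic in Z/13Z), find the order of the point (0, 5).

8

2P: tangent at (0, 5): λ = (3·0² + 2)/(2·5) ≡ 2/10. 10⁻¹ ≡ 4 (mod 13), so λ ≡ 2·4 ≡ 8.
  x = λ² - 0 - 0 = 64 - 0 ≡ 12; y = λ·(0 - 12) - 5 ≡ 3. → (12, 3)
3P: (12, 3) + (0, 5). λ = (5 - 3)/(0 - 12) ≡ 2/1 mod 13. 1⁻¹ ≡ 1 (mod 13), so λ ≡ 2.
  x = λ² - 12 - 0 = 4 - 12 ≡ 5; y = λ·(12 - 5) - 3 ≡ 11. → (5, 11)
4P: (5, 11) + (0, 5). λ = (5 - 11)/(0 - 5) ≡ 7/8 mod 13. 8⁻¹ ≡ 5 (mod 13), so λ ≡ 9.
  x = λ² - 5 - 0 = 81 - 5 ≡ 11; y = λ·(5 - 11) - 11 ≡ 0. → (11, 0)
5P: (11, 0) + (0, 5). λ = (5 - 0)/(0 - 11) ≡ 5/2 mod 13. 2⁻¹ ≡ 7 (mod 13) since 2·7 = 14 ≡ 1, so λ ≡ 9.
  x = λ² - 11 - 0 = 81 - 11 ≡ 5; y = λ·(11 - 5) - 0 ≡ 2. → (5, 2)
6P: (5, 2) + (0, 5). λ = (5 - 2)/(0 - 5) ≡ 3/8 mod 13. 8⁻¹ ≡ 5 (mod 13), so λ ≡ 2.
  x = λ² - 5 - 0 = 4 - 5 ≡ 12; y = λ·(5 - 12) - 2 ≡ 10. → (12, 10)
7P: (12, 10) + (0, 5). λ = (5 - 10)/(0 - 12) ≡ 8/1 mod 13. 1⁻¹ ≡ 1 (mod 13), so λ ≡ 8.
  x = λ² - 12 - 0 = 64 - 12 ≡ 0; y = λ·(12 - 0) - 10 ≡ 8. → (0, 8)
8P: (0, 8) + (0, 5): same x and y₁ ≡ -y₂, so the sum is ∞.
8P = ∞, so the order is 8.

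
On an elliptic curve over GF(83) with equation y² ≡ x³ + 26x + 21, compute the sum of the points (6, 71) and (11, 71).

(6, 71) + (11, 71). λ = (71 - 71)/(11 - 6) ≡ 0/5 mod 83. 5⁻¹ ≡ 50 (mod 83) since 5·50 = 250 ≡ 1, so λ ≡ 0.
  x = λ² - 6 - 11 = 0 - 17 ≡ 66; y = λ·(6 - 66) - 71 ≡ 12. → (66, 12)

(66, 12)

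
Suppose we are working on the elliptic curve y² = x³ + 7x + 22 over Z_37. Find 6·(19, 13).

Write P = (19, 13).
Double-and-add on 6 = (110)₂. Start with P = (19, 13) for the leading 1-bit.
double: tangent at (19, 13): λ = (3·19² + 7)/(2·13) ≡ 17/26. 26⁻¹ ≡ 10 (mod 37), so λ ≡ 17·10 ≡ 22.
  x = λ² - 19 - 19 = 484 - 38 ≡ 2; y = λ·(19 - 2) - 13 ≡ 28. → (2, 28)
add P: (2, 28) + (19, 13). λ = (13 - 28)/(19 - 2) ≡ 22/17 mod 37. 17⁻¹ ≡ 24 (mod 37) since 17·24 = 408 ≡ 1, so λ ≡ 10.
  x = λ² - 2 - 19 = 100 - 21 ≡ 5; y = λ·(2 - 5) - 28 ≡ 16. → (5, 16)
double: tangent at (5, 16): λ = (3·5² + 7)/(2·16) ≡ 8/32. 32⁻¹ ≡ 22 (mod 37), so λ ≡ 8·22 ≡ 28.
  x = λ² - 5 - 5 = 784 - 10 ≡ 34; y = λ·(5 - 34) - 16 ≡ 23. → (34, 23)

(34, 23)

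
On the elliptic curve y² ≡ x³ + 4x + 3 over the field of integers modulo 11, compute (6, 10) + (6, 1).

O

The two points share x = 6 and their y-coordinates satisfy 10 + 1 ≡ 0 (mod 11), so they are inverses. Their sum is ∞.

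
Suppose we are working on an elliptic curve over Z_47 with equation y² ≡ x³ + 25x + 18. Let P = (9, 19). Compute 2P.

(32, 34)

tangent at (9, 19): λ = (3·9² + 25)/(2·19) ≡ 33/38. 38⁻¹ ≡ 26 (mod 47) since 38·26 = 988 ≡ 1, so λ ≡ 33·26 ≡ 12.
  x = λ² - 9 - 9 = 144 - 18 ≡ 32; y = λ·(9 - 32) - 19 ≡ 34. → (32, 34)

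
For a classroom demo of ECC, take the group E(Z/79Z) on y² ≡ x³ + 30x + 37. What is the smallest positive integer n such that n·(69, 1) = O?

2P: tangent at (69, 1): λ = (3·69² + 30)/(2·1) ≡ 14/2. 2⁻¹ ≡ 40 (mod 79), so λ ≡ 14·40 ≡ 7.
  x = λ² - 69 - 69 = 49 - 138 ≡ 69; y = λ·(69 - 69) - 1 ≡ 78. → (69, 78)
3P: (69, 78) + (69, 1): same x and y₁ ≡ -y₂, so the sum is O.
3P = O, so the order is 3.

3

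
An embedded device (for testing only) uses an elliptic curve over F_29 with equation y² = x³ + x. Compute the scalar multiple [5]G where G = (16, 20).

Repeated addition: build up to 5G.
2G: tangent at (16, 20): λ = (3·16² + 1)/(2·20) ≡ 15/11. 11⁻¹ ≡ 8 (mod 29), so λ ≡ 15·8 ≡ 4.
  x = λ² - 16 - 16 = 16 - 32 ≡ 13; y = λ·(16 - 13) - 20 ≡ 21. → (13, 21)
3G: (13, 21) + (16, 20). λ = (20 - 21)/(16 - 13) ≡ 28/3 mod 29. 3⁻¹ ≡ 10 (mod 29), so λ ≡ 19.
  x = λ² - 13 - 16 = 361 - 29 ≡ 13; y = λ·(13 - 13) - 21 ≡ 8. → (13, 8)
4G: (13, 8) + (16, 20). λ = (20 - 8)/(16 - 13) ≡ 12/3 mod 29. 3⁻¹ ≡ 10 (mod 29), so λ ≡ 4.
  x = λ² - 13 - 16 = 16 - 29 ≡ 16; y = λ·(13 - 16) - 8 ≡ 9. → (16, 9)
5G: (16, 9) + (16, 20): same x and y₁ ≡ -y₂, so the sum is O.

O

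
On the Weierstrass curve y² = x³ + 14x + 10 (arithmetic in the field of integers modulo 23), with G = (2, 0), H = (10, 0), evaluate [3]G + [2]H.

First 3G:
Repeated addition: build up to 3G.
2G: (2, 0) + (2, 0): same x and y₁ ≡ -y₂, so the sum is O.
3G: O + (2, 0) = (2, 0) (identity).
3G = (2, 0).
Next 2H:
Repeated addition: build up to 2H.
2H: (10, 0) + (10, 0): same x and y₁ ≡ -y₂, so the sum is O.
2H = O.
Finally 3G + 2H:
(2, 0) + O = (2, 0) (identity).

(2, 0)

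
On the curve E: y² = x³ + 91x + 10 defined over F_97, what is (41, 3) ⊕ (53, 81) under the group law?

(41, 3) + (53, 81). λ = (81 - 3)/(53 - 41) ≡ 78/12 mod 97. 12⁻¹ ≡ 89 (mod 97), so λ ≡ 55.
  x = λ² - 41 - 53 = 3025 - 94 ≡ 21; y = λ·(41 - 21) - 3 ≡ 30. → (21, 30)

(21, 30)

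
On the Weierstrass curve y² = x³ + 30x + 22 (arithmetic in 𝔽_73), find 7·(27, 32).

(69, 35)

Write P = (27, 32).
Repeated addition: build up to 7P.
2P: tangent at (27, 32): λ = (3·27² + 30)/(2·32) ≡ 27/64. 64⁻¹ ≡ 8 (mod 73), so λ ≡ 27·8 ≡ 70.
  x = λ² - 27 - 27 = 4900 - 54 ≡ 28; y = λ·(27 - 28) - 32 ≡ 44. → (28, 44)
3P: (28, 44) + (27, 32). λ = (32 - 44)/(27 - 28) ≡ 61/72 mod 73. 72⁻¹ ≡ 72 (mod 73) since 72·72 = 5184 ≡ 1, so λ ≡ 12.
  x = λ² - 28 - 27 = 144 - 55 ≡ 16; y = λ·(28 - 16) - 44 ≡ 27. → (16, 27)
4P: (16, 27) + (27, 32). λ = (32 - 27)/(27 - 16) ≡ 5/11 mod 73. 11⁻¹ ≡ 20 (mod 73), so λ ≡ 27.
  x = λ² - 16 - 27 = 729 - 43 ≡ 29; y = λ·(16 - 29) - 27 ≡ 60. → (29, 60)
5P: (29, 60) + (27, 32). λ = (32 - 60)/(27 - 29) ≡ 45/71 mod 73. 71⁻¹ ≡ 36 (mod 73), so λ ≡ 14.
  x = λ² - 29 - 27 = 196 - 56 ≡ 67; y = λ·(29 - 67) - 60 ≡ 65. → (67, 65)
6P: (67, 65) + (27, 32). λ = (32 - 65)/(27 - 67) ≡ 40/33 mod 73. 33⁻¹ ≡ 31 (mod 73), so λ ≡ 72.
  x = λ² - 67 - 27 = 5184 - 94 ≡ 53; y = λ·(67 - 53) - 65 ≡ 67. → (53, 67)
7P: (53, 67) + (27, 32). λ = (32 - 67)/(27 - 53) ≡ 38/47 mod 73. 47⁻¹ ≡ 14 (mod 73), so λ ≡ 21.
  x = λ² - 53 - 27 = 441 - 80 ≡ 69; y = λ·(53 - 69) - 67 ≡ 35. → (69, 35)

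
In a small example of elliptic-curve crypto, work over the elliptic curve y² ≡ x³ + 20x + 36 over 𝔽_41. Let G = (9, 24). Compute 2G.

tangent at (9, 24): λ = (3·9² + 20)/(2·24) ≡ 17/7. 7⁻¹ ≡ 6 (mod 41), so λ ≡ 17·6 ≡ 20.
  x = λ² - 9 - 9 = 400 - 18 ≡ 13; y = λ·(9 - 13) - 24 ≡ 19. → (13, 19)

(13, 19)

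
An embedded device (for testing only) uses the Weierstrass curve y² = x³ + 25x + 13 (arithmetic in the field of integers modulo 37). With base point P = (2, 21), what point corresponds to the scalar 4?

(11, 18)

Double-and-add on 4 = (100)₂. Start with P = (2, 21) for the leading 1-bit.
double: tangent at (2, 21): λ = (3·2² + 25)/(2·21) ≡ 0/5. 5⁻¹ ≡ 15 (mod 37) since 5·15 = 75 ≡ 1, so λ ≡ 0·15 ≡ 0.
  x = λ² - 2 - 2 = 0 - 4 ≡ 33; y = λ·(2 - 33) - 21 ≡ 16. → (33, 16)
double: tangent at (33, 16): λ = (3·33² + 25)/(2·16) ≡ 36/32. 32⁻¹ ≡ 22 (mod 37), so λ ≡ 36·22 ≡ 15.
  x = λ² - 33 - 33 = 225 - 66 ≡ 11; y = λ·(33 - 11) - 16 ≡ 18. → (11, 18)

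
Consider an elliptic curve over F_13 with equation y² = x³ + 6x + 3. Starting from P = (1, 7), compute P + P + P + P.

Repeated addition: build up to 4P.
2P: tangent at (1, 7): λ = (3·1² + 6)/(2·7) ≡ 9/1. 1⁻¹ ≡ 1 (mod 13), so λ ≡ 9·1 ≡ 9.
  x = λ² - 1 - 1 = 81 - 2 ≡ 1; y = λ·(1 - 1) - 7 ≡ 6. → (1, 6)
3P: (1, 6) + (1, 7): same x and y₁ ≡ -y₂, so the sum is O.
4P: O + (1, 7) = (1, 7) (identity).

(1, 7)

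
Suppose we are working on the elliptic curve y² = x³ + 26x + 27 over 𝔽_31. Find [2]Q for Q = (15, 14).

tangent at (15, 14): λ = (3·15² + 26)/(2·14) ≡ 19/28. 28⁻¹ ≡ 10 (mod 31), so λ ≡ 19·10 ≡ 4.
  x = λ² - 15 - 15 = 16 - 30 ≡ 17; y = λ·(15 - 17) - 14 ≡ 9. → (17, 9)

(17, 9)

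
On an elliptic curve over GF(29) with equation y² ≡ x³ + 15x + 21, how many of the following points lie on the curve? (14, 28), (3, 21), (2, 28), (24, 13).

3

(14, 28): 28² ≡ 1, rhs ≡ 17 → off.
(3, 21): 21² ≡ 6, rhs ≡ 6 → on.
(2, 28): 28² ≡ 1, rhs ≡ 1 → on.
(24, 13): 13² ≡ 24, rhs ≡ 24 → on.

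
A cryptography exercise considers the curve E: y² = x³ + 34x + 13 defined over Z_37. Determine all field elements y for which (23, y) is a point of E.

x³ + 34x + 13 = 12962 ≡ 12 (mod 37).
Square roots of 12 mod 37: 7 and 30 (since 7² = 49 ≡ 12).

7, 30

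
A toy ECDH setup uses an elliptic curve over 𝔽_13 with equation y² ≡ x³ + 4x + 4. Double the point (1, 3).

(12, 8)

tangent at (1, 3): λ = (3·1² + 4)/(2·3) ≡ 7/6. 6⁻¹ ≡ 11 (mod 13), so λ ≡ 7·11 ≡ 12.
  x = λ² - 1 - 1 = 144 - 2 ≡ 12; y = λ·(1 - 12) - 3 ≡ 8. → (12, 8)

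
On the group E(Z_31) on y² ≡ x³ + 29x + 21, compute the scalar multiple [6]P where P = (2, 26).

Repeated addition: build up to 6P.
2P: tangent at (2, 26): λ = (3·2² + 29)/(2·26) ≡ 10/21. 21⁻¹ ≡ 3 (mod 31), so λ ≡ 10·3 ≡ 30.
  x = λ² - 2 - 2 = 900 - 4 ≡ 28; y = λ·(2 - 28) - 26 ≡ 0. → (28, 0)
3P: (28, 0) + (2, 26). λ = (26 - 0)/(2 - 28) ≡ 26/5 mod 31. 5⁻¹ ≡ 25 (mod 31), so λ ≡ 30.
  x = λ² - 28 - 2 = 900 - 30 ≡ 2; y = λ·(28 - 2) - 0 ≡ 5. → (2, 5)
4P: (2, 5) + (2, 26): same x and y₁ ≡ -y₂, so the sum is O.
5P: O + (2, 26) = (2, 26) (identity).
6P: tangent at (2, 26): λ = (3·2² + 29)/(2·26) ≡ 10/21. 21⁻¹ ≡ 3 (mod 31), so λ ≡ 10·3 ≡ 30.
  x = λ² - 2 - 2 = 900 - 4 ≡ 28; y = λ·(2 - 28) - 26 ≡ 0. → (28, 0)

(28, 0)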